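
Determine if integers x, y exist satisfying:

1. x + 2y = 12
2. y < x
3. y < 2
Yes

Take x = 10, y = 1. Substituting into each constraint:
  (1) 10 + 2(1) = 12 ✓
  (2) 1 < 10 ✓
  (3) 1 < 2 ✓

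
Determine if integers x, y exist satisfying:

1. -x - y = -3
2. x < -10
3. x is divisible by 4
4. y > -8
Yes

Take x = -12, y = 15. Substituting into each constraint:
  (1) 12 + (-15) = -3 ✓
  (2) -12 < -10 ✓
  (3) -12 = 4 × -3, remainder 0 ✓
  (4) 15 > -8 ✓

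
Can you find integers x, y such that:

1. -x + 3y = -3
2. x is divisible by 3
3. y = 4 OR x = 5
Yes

Take x = 15, y = 4. Substituting into each constraint:
  (1) (-15) + 3(4) = -3 ✓
  (2) 15 = 3 × 5, remainder 0 ✓
  (3) y = 4, target 4 ✓ (first branch holds)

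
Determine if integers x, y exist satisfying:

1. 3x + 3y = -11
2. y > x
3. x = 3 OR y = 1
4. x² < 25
No

Even the single constraint (3x + 3y = -11) is infeasible over the integers.

  - 3x + 3y = -11: every term on the left is divisible by 3, so the LHS ≡ 0 (mod 3), but the RHS -11 is not — no integer solution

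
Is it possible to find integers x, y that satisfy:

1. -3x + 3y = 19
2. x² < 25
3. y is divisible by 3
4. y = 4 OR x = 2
No

Even the single constraint (-3x + 3y = 19) is infeasible over the integers.

  - -3x + 3y = 19: every term on the left is divisible by 3, so the LHS ≡ 0 (mod 3), but the RHS 19 is not — no integer solution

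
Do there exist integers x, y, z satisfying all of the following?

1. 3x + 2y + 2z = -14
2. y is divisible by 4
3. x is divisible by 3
Yes

Take x = 0, y = 0, z = -7. Substituting into each constraint:
  (1) 3(0) + 2(0) + 2(-7) = -14 ✓
  (2) 0 = 4 × 0, remainder 0 ✓
  (3) 0 = 3 × 0, remainder 0 ✓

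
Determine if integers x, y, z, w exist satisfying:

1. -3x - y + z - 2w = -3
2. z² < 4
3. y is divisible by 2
Yes

Take x = 1, y = 0, z = 0, w = 0. Substituting into each constraint:
  (1) -3(1) + 0 + 0 - 2(0) = -3 ✓
  (2) z² = (0)² = 0, and 0 < 4 ✓
  (3) 0 = 2 × 0, remainder 0 ✓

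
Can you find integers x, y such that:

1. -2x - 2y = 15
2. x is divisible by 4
No

Even the single constraint (-2x - 2y = 15) is infeasible over the integers.

  - -2x - 2y = 15: every term on the left is divisible by 2, so the LHS ≡ 0 (mod 2), but the RHS 15 is not — no integer solution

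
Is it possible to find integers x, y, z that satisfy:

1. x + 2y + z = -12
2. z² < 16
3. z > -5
Yes

Take x = 0, y = -6, z = 0. Substituting into each constraint:
  (1) 0 + 2(-6) + 0 = -12 ✓
  (2) z² = (0)² = 0, and 0 < 16 ✓
  (3) 0 > -5 ✓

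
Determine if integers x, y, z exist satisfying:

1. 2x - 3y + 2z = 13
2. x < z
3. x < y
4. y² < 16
Yes

Take x = 0, y = 1, z = 8. Substituting into each constraint:
  (1) 2(0) - 3(1) + 2(8) = 13 ✓
  (2) 0 < 8 ✓
  (3) 0 < 1 ✓
  (4) y² = (1)² = 1, and 1 < 16 ✓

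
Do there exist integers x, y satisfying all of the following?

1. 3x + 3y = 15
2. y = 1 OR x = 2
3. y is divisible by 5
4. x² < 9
No

A contradictory subset is {3x + 3y = 15, y = 1 OR x = 2, y is divisible by 5}. No integer assignment can satisfy these jointly:

  - 3x + 3y = 15: is a linear equation tying the variables together
  - y = 1 OR x = 2: forces a choice: either y = 1 or x = 2
  - y is divisible by 5: restricts y to multiples of 5

Split on the disjunction (y = 1 OR x = 2):
  • If y = 1: this contradicts the divisibility constraint — 1 is not a multiple of 5.
  • If x = 2: with x = 2, writing y = 5y', every remaining term of the linear equation is divisible by 15, so the left side is ≡ 0 (mod 15); but the right side 9 ≡ 9 (mod 15). No integers can satisfy it.
Both branches are infeasible, so the system has no integer solution.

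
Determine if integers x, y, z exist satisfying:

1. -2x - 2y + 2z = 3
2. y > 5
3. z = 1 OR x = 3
No

Even the single constraint (-2x - 2y + 2z = 3) is infeasible over the integers.

  - -2x - 2y + 2z = 3: every term on the left is divisible by 2, so the LHS ≡ 0 (mod 2), but the RHS 3 is not — no integer solution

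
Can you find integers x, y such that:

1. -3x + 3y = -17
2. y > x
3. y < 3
No

Even the single constraint (-3x + 3y = -17) is infeasible over the integers.

  - -3x + 3y = -17: every term on the left is divisible by 3, so the LHS ≡ 0 (mod 3), but the RHS -17 is not — no integer solution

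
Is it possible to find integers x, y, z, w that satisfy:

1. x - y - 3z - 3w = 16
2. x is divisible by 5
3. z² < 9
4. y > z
Yes

Take x = 0, y = 2, z = 1, w = -7. Substituting into each constraint:
  (1) 0 + (-2) - 3(1) - 3(-7) = 16 ✓
  (2) 0 = 5 × 0, remainder 0 ✓
  (3) z² = (1)² = 1, and 1 < 9 ✓
  (4) 2 > 1 ✓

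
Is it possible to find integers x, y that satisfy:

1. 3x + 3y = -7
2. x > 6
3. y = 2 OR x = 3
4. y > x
No

Even the single constraint (3x + 3y = -7) is infeasible over the integers.

  - 3x + 3y = -7: every term on the left is divisible by 3, so the LHS ≡ 0 (mod 3), but the RHS -7 is not — no integer solution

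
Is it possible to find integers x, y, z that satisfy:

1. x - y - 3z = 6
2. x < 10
Yes

Take x = 6, y = 0, z = 0. Substituting into each constraint:
  (1) 6 + 0 - 3(0) = 6 ✓
  (2) 6 < 10 ✓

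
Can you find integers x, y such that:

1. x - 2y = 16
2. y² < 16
Yes

Take x = 16, y = 0. Substituting into each constraint:
  (1) 16 - 2(0) = 16 ✓
  (2) y² = (0)² = 0, and 0 < 16 ✓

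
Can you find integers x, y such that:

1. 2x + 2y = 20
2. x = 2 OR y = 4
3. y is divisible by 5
No

The full constraint system is jointly infeasible over the integers. Each constraint and what it forces:

  - 2x + 2y = 20: is a linear equation tying the variables together
  - x = 2 OR y = 4: forces a choice: either x = 2 or y = 4
  - y is divisible by 5: restricts y to multiples of 5

Split on the disjunction (x = 2 OR y = 4):
  • If x = 2: with x = 2, writing y = 5y', every remaining term of the linear equation is divisible by 10, so the left side is ≡ 0 (mod 10); but the right side 16 ≡ 6 (mod 10). No integers can satisfy it.
  • If y = 4: this contradicts the divisibility constraint — 4 is not a multiple of 5.
Both branches are infeasible, so the system has no integer solution.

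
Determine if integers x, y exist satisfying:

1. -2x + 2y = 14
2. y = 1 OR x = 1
Yes

Take x = -6, y = 1. Substituting into each constraint:
  (1) -2(-6) + 2(1) = 14 ✓
  (2) y = 1, target 1 ✓ (first branch holds)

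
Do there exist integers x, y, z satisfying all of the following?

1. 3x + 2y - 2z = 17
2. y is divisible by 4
Yes

Take x = 1, y = 0, z = -7. Substituting into each constraint:
  (1) 3(1) + 2(0) - 2(-7) = 17 ✓
  (2) 0 = 4 × 0, remainder 0 ✓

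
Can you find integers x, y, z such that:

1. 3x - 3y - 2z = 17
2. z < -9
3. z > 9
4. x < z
No

A contradictory subset is {z < -9, z > 9}. No integer assignment can satisfy these jointly:

  - z < -9: bounds one variable relative to a constant
  - z > 9: bounds one variable relative to a constant

Direct contradiction: the bounds on z require z ≥ 10 and z ≤ -10 simultaneously, which is empty.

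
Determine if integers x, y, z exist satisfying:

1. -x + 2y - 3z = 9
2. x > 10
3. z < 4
Yes

Take x = 12, y = 0, z = -7. Substituting into each constraint:
  (1) (-12) + 2(0) - 3(-7) = 9 ✓
  (2) 12 > 10 ✓
  (3) -7 < 4 ✓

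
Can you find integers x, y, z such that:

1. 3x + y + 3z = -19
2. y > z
Yes

Take x = -8, y = 2, z = 1. Substituting into each constraint:
  (1) 3(-8) + 2 + 3(1) = -19 ✓
  (2) 2 > 1 ✓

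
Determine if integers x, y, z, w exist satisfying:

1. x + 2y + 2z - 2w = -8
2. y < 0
Yes

Take x = 0, y = -4, z = 0, w = 0. Substituting into each constraint:
  (1) 0 + 2(-4) + 2(0) - 2(0) = -8 ✓
  (2) -4 < 0 ✓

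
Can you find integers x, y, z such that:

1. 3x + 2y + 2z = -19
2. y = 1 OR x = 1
Yes

Take x = -1, y = 1, z = -9. Substituting into each constraint:
  (1) 3(-1) + 2(1) + 2(-9) = -19 ✓
  (2) y = 1, target 1 ✓ (first branch holds)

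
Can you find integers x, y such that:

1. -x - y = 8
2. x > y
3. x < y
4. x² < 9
No

A contradictory subset is {x > y, x < y}. No integer assignment can satisfy these jointly:

  - x > y: bounds one variable relative to another variable
  - x < y: bounds one variable relative to another variable

Direct contradiction: x > y and y > x cannot both hold.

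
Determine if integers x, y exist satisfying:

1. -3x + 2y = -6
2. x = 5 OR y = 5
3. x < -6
No

The full constraint system is jointly infeasible over the integers. Each constraint and what it forces:

  - -3x + 2y = -6: is a linear equation tying the variables together
  - x = 5 OR y = 5: forces a choice: either x = 5 or y = 5
  - x < -6: bounds one variable relative to a constant

Split on the disjunction (x = 5 OR y = 5):
  • If x = 5: this contradicts the bound x ≤ -7.
  • If y = 5: with y = 5, every remaining term of the linear equation is divisible by 3, so the left side is ≡ 0 (mod 3); but the right side -16 ≡ 2 (mod 3). No integers can satisfy it.
Both branches are infeasible, so the system has no integer solution.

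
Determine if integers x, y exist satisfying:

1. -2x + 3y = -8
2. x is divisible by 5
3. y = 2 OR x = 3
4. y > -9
No

A contradictory subset is {-2x + 3y = -8, x is divisible by 5, y = 2 OR x = 3}. No integer assignment can satisfy these jointly:

  - -2x + 3y = -8: is a linear equation tying the variables together
  - x is divisible by 5: restricts x to multiples of 5
  - y = 2 OR x = 3: forces a choice: either y = 2 or x = 3

Split on the disjunction (y = 2 OR x = 3):
  • If y = 2: with y = 2, writing x = 5x', every remaining term of the linear equation is divisible by 10, so the left side is ≡ 0 (mod 10); but the right side -14 ≡ 6 (mod 10). No integers can satisfy it.
  • If x = 3: this contradicts the divisibility constraint — 3 is not a multiple of 5.
Both branches are infeasible, so the system has no integer solution.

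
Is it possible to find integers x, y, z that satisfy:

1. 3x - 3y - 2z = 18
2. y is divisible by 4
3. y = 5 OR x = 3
No

The full constraint system is jointly infeasible over the integers. Each constraint and what it forces:

  - 3x - 3y - 2z = 18: is a linear equation tying the variables together
  - y is divisible by 4: restricts y to multiples of 4
  - y = 5 OR x = 3: forces a choice: either y = 5 or x = 3

Split on the disjunction (y = 5 OR x = 3):
  • If y = 5: this contradicts the divisibility constraint — 5 is not a multiple of 4.
  • If x = 3: with x = 3, writing y = 4y', every remaining term of the linear equation is divisible by 2, so the left side is ≡ 0 (mod 2); but the right side 9 ≡ 1 (mod 2). No integers can satisfy it.
Both branches are infeasible, so the system has no integer solution.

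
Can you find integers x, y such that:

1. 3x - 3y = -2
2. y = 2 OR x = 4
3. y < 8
No

Even the single constraint (3x - 3y = -2) is infeasible over the integers.

  - 3x - 3y = -2: every term on the left is divisible by 3, so the LHS ≡ 0 (mod 3), but the RHS -2 is not — no integer solution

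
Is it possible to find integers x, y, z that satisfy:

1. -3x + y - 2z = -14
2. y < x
Yes

Take x = 0, y = -2, z = 6. Substituting into each constraint:
  (1) -3(0) + (-2) - 2(6) = -14 ✓
  (2) -2 < 0 ✓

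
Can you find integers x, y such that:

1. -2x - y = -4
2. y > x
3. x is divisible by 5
Yes

Take x = 0, y = 4. Substituting into each constraint:
  (1) -2(0) + (-4) = -4 ✓
  (2) 4 > 0 ✓
  (3) 0 = 5 × 0, remainder 0 ✓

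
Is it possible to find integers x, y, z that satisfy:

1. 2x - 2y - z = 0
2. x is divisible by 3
Yes

Take x = 0, y = 0, z = 0. Substituting into each constraint:
  (1) 2(0) - 2(0) + 0 = 0 ✓
  (2) 0 = 3 × 0, remainder 0 ✓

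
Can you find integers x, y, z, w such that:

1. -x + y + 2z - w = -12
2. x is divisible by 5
Yes

Take x = 0, y = -12, z = 0, w = 0. Substituting into each constraint:
  (1) 0 + (-12) + 2(0) + 0 = -12 ✓
  (2) 0 = 5 × 0, remainder 0 ✓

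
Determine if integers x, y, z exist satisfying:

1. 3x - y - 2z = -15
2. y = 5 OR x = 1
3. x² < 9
Yes

Take x = 0, y = 5, z = 5. Substituting into each constraint:
  (1) 3(0) + (-5) - 2(5) = -15 ✓
  (2) y = 5, target 5 ✓ (first branch holds)
  (3) x² = (0)² = 0, and 0 < 9 ✓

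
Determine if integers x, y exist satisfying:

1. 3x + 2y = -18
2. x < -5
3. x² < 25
No

A contradictory subset is {x < -5, x² < 25}. No integer assignment can satisfy these jointly:

  - x < -5: bounds one variable relative to a constant
  - x² < 25: restricts x to |x| ≤ 4

Direct contradiction: the bounds on x require x ≥ -4 and x ≤ -6 simultaneously, which is empty.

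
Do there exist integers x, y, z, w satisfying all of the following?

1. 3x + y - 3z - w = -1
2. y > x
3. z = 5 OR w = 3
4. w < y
Yes

Take x = -1, y = 0, z = 5, w = -17. Substituting into each constraint:
  (1) 3(-1) + 0 - 3(5) + 17 = -1 ✓
  (2) 0 > -1 ✓
  (3) z = 5, target 5 ✓ (first branch holds)
  (4) -17 < 0 ✓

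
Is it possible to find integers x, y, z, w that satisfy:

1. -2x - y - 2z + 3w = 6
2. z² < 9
Yes

Take x = 0, y = -6, z = 0, w = 0. Substituting into each constraint:
  (1) -2(0) + 6 - 2(0) + 3(0) = 6 ✓
  (2) z² = (0)² = 0, and 0 < 9 ✓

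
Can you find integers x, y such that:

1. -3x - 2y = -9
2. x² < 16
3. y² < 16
Yes

Take x = 1, y = 3. Substituting into each constraint:
  (1) -3(1) - 2(3) = -9 ✓
  (2) x² = (1)² = 1, and 1 < 16 ✓
  (3) y² = (3)² = 9, and 9 < 16 ✓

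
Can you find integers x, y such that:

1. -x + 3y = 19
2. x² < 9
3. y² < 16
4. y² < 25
No

A contradictory subset is {-x + 3y = 19, x² < 9, y² < 16}. No integer assignment can satisfy these jointly:

  - -x + 3y = 19: is a linear equation tying the variables together
  - x² < 9: restricts x to |x| ≤ 2
  - y² < 16: restricts y to |y| ≤ 3

Range argument: with x ∈ [-2, 2], y ∈ [-3, 3], the left side of the equation is at most 11, but the right side is 19 > 11. No integer solution exists.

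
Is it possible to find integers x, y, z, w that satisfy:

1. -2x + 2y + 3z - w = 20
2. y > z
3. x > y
Yes

Take x = 1, y = 0, z = -1, w = -25. Substituting into each constraint:
  (1) -2(1) + 2(0) + 3(-1) + 25 = 20 ✓
  (2) 0 > -1 ✓
  (3) 1 > 0 ✓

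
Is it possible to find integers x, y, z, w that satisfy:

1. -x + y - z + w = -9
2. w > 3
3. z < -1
Yes

Take x = 15, y = 0, z = -2, w = 4. Substituting into each constraint:
  (1) (-15) + 0 + 2 + 4 = -9 ✓
  (2) 4 > 3 ✓
  (3) -2 < -1 ✓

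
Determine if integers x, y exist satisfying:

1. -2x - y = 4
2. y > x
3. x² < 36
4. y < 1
Yes

Take x = -2, y = 0. Substituting into each constraint:
  (1) -2(-2) + 0 = 4 ✓
  (2) 0 > -2 ✓
  (3) x² = (-2)² = 4, and 4 < 36 ✓
  (4) 0 < 1 ✓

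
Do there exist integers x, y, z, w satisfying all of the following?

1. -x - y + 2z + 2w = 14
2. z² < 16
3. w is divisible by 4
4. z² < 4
Yes

Take x = -14, y = 0, z = 0, w = 0. Substituting into each constraint:
  (1) 14 + 0 + 2(0) + 2(0) = 14 ✓
  (2) z² = (0)² = 0, and 0 < 16 ✓
  (3) 0 = 4 × 0, remainder 0 ✓
  (4) z² = (0)² = 0, and 0 < 4 ✓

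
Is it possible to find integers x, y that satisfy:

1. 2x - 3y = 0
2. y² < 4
Yes

Take x = 0, y = 0. Substituting into each constraint:
  (1) 2(0) - 3(0) = 0 ✓
  (2) y² = (0)² = 0, and 0 < 4 ✓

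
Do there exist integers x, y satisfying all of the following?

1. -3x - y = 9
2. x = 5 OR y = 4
Yes

Take x = 5, y = -24. Substituting into each constraint:
  (1) -3(5) + 24 = 9 ✓
  (2) x = 5, target 5 ✓ (first branch holds)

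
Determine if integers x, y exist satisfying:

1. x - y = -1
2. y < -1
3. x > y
No

A contradictory subset is {x - y = -1, x > y}. No integer assignment can satisfy these jointly:

  - x - y = -1: is a linear equation tying the variables together
  - x > y: bounds one variable relative to another variable

From the equation, x − y = -1, i.e. x − y = -1; but x > y requires x − y ≥ 1. Contradiction.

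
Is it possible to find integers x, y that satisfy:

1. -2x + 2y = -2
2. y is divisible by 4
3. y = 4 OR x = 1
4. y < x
Yes

Take x = 1, y = 0. Substituting into each constraint:
  (1) -2(1) + 2(0) = -2 ✓
  (2) 0 = 4 × 0, remainder 0 ✓
  (3) x = 1, target 1 ✓ (second branch holds)
  (4) 0 < 1 ✓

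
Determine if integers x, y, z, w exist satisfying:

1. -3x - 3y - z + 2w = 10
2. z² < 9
Yes

Take x = 0, y = 0, z = 0, w = 5. Substituting into each constraint:
  (1) -3(0) - 3(0) + 0 + 2(5) = 10 ✓
  (2) z² = (0)² = 0, and 0 < 9 ✓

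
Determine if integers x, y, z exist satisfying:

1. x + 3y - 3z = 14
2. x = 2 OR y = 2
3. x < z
Yes

Take x = -7, y = 2, z = -5. Substituting into each constraint:
  (1) (-7) + 3(2) - 3(-5) = 14 ✓
  (2) y = 2, target 2 ✓ (second branch holds)
  (3) -7 < -5 ✓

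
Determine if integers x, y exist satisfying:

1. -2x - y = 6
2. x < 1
Yes

Take x = 0, y = -6. Substituting into each constraint:
  (1) -2(0) + 6 = 6 ✓
  (2) 0 < 1 ✓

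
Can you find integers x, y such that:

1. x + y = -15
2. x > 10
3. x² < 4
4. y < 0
No

A contradictory subset is {x > 10, x² < 4}. No integer assignment can satisfy these jointly:

  - x > 10: bounds one variable relative to a constant
  - x² < 4: restricts x to |x| ≤ 1

Direct contradiction: the bounds on x require x ≥ 11 and x ≤ 1 simultaneously, which is empty.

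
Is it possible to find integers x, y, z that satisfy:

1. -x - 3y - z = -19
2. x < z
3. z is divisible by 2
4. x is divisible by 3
Yes

Take x = -3, y = 8, z = -2. Substituting into each constraint:
  (1) 3 - 3(8) + 2 = -19 ✓
  (2) -3 < -2 ✓
  (3) -2 = 2 × -1, remainder 0 ✓
  (4) -3 = 3 × -1, remainder 0 ✓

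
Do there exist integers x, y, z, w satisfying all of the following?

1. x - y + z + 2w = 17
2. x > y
Yes

Take x = 0, y = -1, z = 16, w = 0. Substituting into each constraint:
  (1) 0 + 1 + 16 + 2(0) = 17 ✓
  (2) 0 > -1 ✓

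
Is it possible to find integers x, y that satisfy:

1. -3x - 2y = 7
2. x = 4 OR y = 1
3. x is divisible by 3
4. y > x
Yes

Take x = -3, y = 1. Substituting into each constraint:
  (1) -3(-3) - 2(1) = 7 ✓
  (2) y = 1, target 1 ✓ (second branch holds)
  (3) -3 = 3 × -1, remainder 0 ✓
  (4) 1 > -3 ✓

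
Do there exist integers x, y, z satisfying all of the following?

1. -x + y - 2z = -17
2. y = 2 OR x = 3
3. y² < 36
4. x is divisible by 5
Yes

Take x = -5, y = 2, z = 12. Substituting into each constraint:
  (1) 5 + 2 - 2(12) = -17 ✓
  (2) y = 2, target 2 ✓ (first branch holds)
  (3) y² = (2)² = 4, and 4 < 36 ✓
  (4) -5 = 5 × -1, remainder 0 ✓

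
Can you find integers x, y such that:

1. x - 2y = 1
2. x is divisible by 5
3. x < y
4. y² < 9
No

The full constraint system is jointly infeasible over the integers. Each constraint and what it forces:

  - x - 2y = 1: is a linear equation tying the variables together
  - x is divisible by 5: restricts x to multiples of 5
  - x < y: bounds one variable relative to another variable
  - y² < 9: restricts y to |y| ≤ 2

The bounds confine y to {-2, -1, 0, 1, 2}. For each value, substitute into the equation:
  • y = -2: the equation forces x = -3, but 5 does not divide -3.
  • y = -1: the equation forces x = -1, but 5 does not divide -1.
  • y = 0: the equation forces x = 1, but 5 does not divide 1.
  • y = 1: the equation forces x = 3, but 5 does not divide 3.
  • y = 2: the equation forces x = 5, but y > x fails since 2 ≤ 5.
Every case fails, so no integer solution exists.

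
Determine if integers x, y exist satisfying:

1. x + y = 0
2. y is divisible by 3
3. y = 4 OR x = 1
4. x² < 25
No

A contradictory subset is {x + y = 0, y is divisible by 3, y = 4 OR x = 1}. No integer assignment can satisfy these jointly:

  - x + y = 0: is a linear equation tying the variables together
  - y is divisible by 3: restricts y to multiples of 3
  - y = 4 OR x = 1: forces a choice: either y = 4 or x = 1

Split on the disjunction (y = 4 OR x = 1):
  • If y = 4: this contradicts the divisibility constraint — 4 is not a multiple of 3.
  • If x = 1: with x = 1, writing y = 3y', every remaining term of the linear equation is divisible by 3, so the left side is ≡ 0 (mod 3); but the right side -1 ≡ 2 (mod 3). No integers can satisfy it.
Both branches are infeasible, so the system has no integer solution.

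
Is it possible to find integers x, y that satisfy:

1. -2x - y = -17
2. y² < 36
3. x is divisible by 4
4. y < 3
Yes

Take x = 8, y = 1. Substituting into each constraint:
  (1) -2(8) + (-1) = -17 ✓
  (2) y² = (1)² = 1, and 1 < 36 ✓
  (3) 8 = 4 × 2, remainder 0 ✓
  (4) 1 < 3 ✓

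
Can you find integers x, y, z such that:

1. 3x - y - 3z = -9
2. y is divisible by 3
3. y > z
Yes

Take x = -4, y = 0, z = -1. Substituting into each constraint:
  (1) 3(-4) + 0 - 3(-1) = -9 ✓
  (2) 0 = 3 × 0, remainder 0 ✓
  (3) 0 > -1 ✓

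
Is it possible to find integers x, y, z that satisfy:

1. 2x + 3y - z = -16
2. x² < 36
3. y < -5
Yes

Take x = 1, y = -6, z = 0. Substituting into each constraint:
  (1) 2(1) + 3(-6) + 0 = -16 ✓
  (2) x² = (1)² = 1, and 1 < 36 ✓
  (3) -6 < -5 ✓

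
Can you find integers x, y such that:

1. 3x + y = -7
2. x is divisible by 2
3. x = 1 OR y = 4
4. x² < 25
No

A contradictory subset is {3x + y = -7, x is divisible by 2, x = 1 OR y = 4}. No integer assignment can satisfy these jointly:

  - 3x + y = -7: is a linear equation tying the variables together
  - x is divisible by 2: restricts x to multiples of 2
  - x = 1 OR y = 4: forces a choice: either x = 1 or y = 4

Split on the disjunction (x = 1 OR y = 4):
  • If x = 1: this contradicts the divisibility constraint — 1 is not a multiple of 2.
  • If y = 4: with y = 4, writing x = 2x', every remaining term of the linear equation is divisible by 6, so the left side is ≡ 0 (mod 6); but the right side -11 ≡ 1 (mod 6). No integers can satisfy it.
Both branches are infeasible, so the system has no integer solution.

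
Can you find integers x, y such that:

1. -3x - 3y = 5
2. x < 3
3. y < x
No

Even the single constraint (-3x - 3y = 5) is infeasible over the integers.

  - -3x - 3y = 5: every term on the left is divisible by 3, so the LHS ≡ 0 (mod 3), but the RHS 5 is not — no integer solution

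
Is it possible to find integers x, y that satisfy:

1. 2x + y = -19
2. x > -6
Yes

Take x = 0, y = -19. Substituting into each constraint:
  (1) 2(0) + (-19) = -19 ✓
  (2) 0 > -6 ✓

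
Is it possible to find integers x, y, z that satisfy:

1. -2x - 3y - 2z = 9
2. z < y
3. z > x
Yes

Take x = -6, y = 1, z = 0. Substituting into each constraint:
  (1) -2(-6) - 3(1) - 2(0) = 9 ✓
  (2) 0 < 1 ✓
  (3) 0 > -6 ✓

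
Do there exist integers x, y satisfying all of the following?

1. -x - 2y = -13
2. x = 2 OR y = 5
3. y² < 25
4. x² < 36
No

A contradictory subset is {-x - 2y = -13, x = 2 OR y = 5, y² < 25}. No integer assignment can satisfy these jointly:

  - -x - 2y = -13: is a linear equation tying the variables together
  - x = 2 OR y = 5: forces a choice: either x = 2 or y = 5
  - y² < 25: restricts y to |y| ≤ 4

Split on the disjunction (x = 2 OR y = 5):
  • If x = 2: with x = 2, every remaining term of the linear equation is divisible by 2, so the left side is ≡ 0 (mod 2); but the right side -11 ≡ 1 (mod 2). No integers can satisfy it.
  • If y = 5: this contradicts y² < 25, which requires |y| ≤ 4.
Both branches are infeasible, so the system has no integer solution.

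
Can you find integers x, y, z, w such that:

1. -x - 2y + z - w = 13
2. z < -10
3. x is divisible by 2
Yes

Take x = 0, y = -12, z = -11, w = 0. Substituting into each constraint:
  (1) 0 - 2(-12) + (-11) + 0 = 13 ✓
  (2) -11 < -10 ✓
  (3) 0 = 2 × 0, remainder 0 ✓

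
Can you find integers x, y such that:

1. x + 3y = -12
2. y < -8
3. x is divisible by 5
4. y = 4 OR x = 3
No

A contradictory subset is {x + 3y = -12, y < -8, y = 4 OR x = 3}. No integer assignment can satisfy these jointly:

  - x + 3y = -12: is a linear equation tying the variables together
  - y < -8: bounds one variable relative to a constant
  - y = 4 OR x = 3: forces a choice: either y = 4 or x = 3

Split on the disjunction (y = 4 OR x = 3):
  • If y = 4: this contradicts the bound y ≤ -9.
  • If x = 3: the equation forces y = -5, which contradicts the bound y ≤ -9.
Both branches are infeasible, so the system has no integer solution.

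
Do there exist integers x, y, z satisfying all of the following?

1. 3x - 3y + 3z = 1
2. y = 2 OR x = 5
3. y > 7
No

Even the single constraint (3x - 3y + 3z = 1) is infeasible over the integers.

  - 3x - 3y + 3z = 1: every term on the left is divisible by 3, so the LHS ≡ 0 (mod 3), but the RHS 1 is not — no integer solution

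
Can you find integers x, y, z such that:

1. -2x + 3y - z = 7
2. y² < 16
Yes

Take x = 1, y = 3, z = 0. Substituting into each constraint:
  (1) -2(1) + 3(3) + 0 = 7 ✓
  (2) y² = (3)² = 9, and 9 < 16 ✓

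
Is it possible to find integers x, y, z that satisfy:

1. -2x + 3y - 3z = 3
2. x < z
Yes

Take x = 0, y = 2, z = 1. Substituting into each constraint:
  (1) -2(0) + 3(2) - 3(1) = 3 ✓
  (2) 0 < 1 ✓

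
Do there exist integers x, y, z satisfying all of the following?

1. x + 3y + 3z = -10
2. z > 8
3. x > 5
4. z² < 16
No

A contradictory subset is {z > 8, z² < 16}. No integer assignment can satisfy these jointly:

  - z > 8: bounds one variable relative to a constant
  - z² < 16: restricts z to |z| ≤ 3

Direct contradiction: the bounds on z require z ≥ 9 and z ≤ 3 simultaneously, which is empty.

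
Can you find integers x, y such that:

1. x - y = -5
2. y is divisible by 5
Yes

Take x = -5, y = 0. Substituting into each constraint:
  (1) (-5) + 0 = -5 ✓
  (2) 0 = 5 × 0, remainder 0 ✓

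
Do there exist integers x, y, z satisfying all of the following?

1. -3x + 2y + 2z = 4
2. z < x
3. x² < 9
Yes

Take x = 2, y = 4, z = 1. Substituting into each constraint:
  (1) -3(2) + 2(4) + 2(1) = 4 ✓
  (2) 1 < 2 ✓
  (3) x² = (2)² = 4, and 4 < 9 ✓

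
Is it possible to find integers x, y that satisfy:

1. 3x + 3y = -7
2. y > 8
No

Even the single constraint (3x + 3y = -7) is infeasible over the integers.

  - 3x + 3y = -7: every term on the left is divisible by 3, so the LHS ≡ 0 (mod 3), but the RHS -7 is not — no integer solution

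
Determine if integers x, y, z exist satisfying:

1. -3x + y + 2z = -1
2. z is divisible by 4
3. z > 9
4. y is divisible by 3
Yes

Take x = 11, y = 0, z = 16. Substituting into each constraint:
  (1) -3(11) + 0 + 2(16) = -1 ✓
  (2) 16 = 4 × 4, remainder 0 ✓
  (3) 16 > 9 ✓
  (4) 0 = 3 × 0, remainder 0 ✓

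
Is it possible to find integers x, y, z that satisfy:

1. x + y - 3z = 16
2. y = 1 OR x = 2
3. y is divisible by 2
Yes

Take x = 2, y = -4, z = -6. Substituting into each constraint:
  (1) 2 + (-4) - 3(-6) = 16 ✓
  (2) x = 2, target 2 ✓ (second branch holds)
  (3) -4 = 2 × -2, remainder 0 ✓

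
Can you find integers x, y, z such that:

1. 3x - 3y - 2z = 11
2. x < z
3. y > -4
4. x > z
No

A contradictory subset is {x < z, x > z}. No integer assignment can satisfy these jointly:

  - x < z: bounds one variable relative to another variable
  - x > z: bounds one variable relative to another variable

Direct contradiction: z > x and x > z cannot both hold.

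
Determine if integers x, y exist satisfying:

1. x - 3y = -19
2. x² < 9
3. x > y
No

The full constraint system is jointly infeasible over the integers. Each constraint and what it forces:

  - x - 3y = -19: is a linear equation tying the variables together
  - x² < 9: restricts x to |x| ≤ 2
  - x > y: bounds one variable relative to another variable

Propagating the comparison: y < x and x ≤ 2 give y ≤ 1. Range argument: with x ∈ [-2, 2], y ∈ [−∞, 1], the left side of the equation is at least -5, but the right side is -19 < -5. No integer solution exists.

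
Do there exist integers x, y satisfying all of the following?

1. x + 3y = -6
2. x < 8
Yes

Take x = 0, y = -2. Substituting into each constraint:
  (1) 0 + 3(-2) = -6 ✓
  (2) 0 < 8 ✓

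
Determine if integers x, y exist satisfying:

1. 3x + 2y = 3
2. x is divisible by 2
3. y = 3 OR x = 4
No

The full constraint system is jointly infeasible over the integers. Each constraint and what it forces:

  - 3x + 2y = 3: is a linear equation tying the variables together
  - x is divisible by 2: restricts x to multiples of 2
  - y = 3 OR x = 4: forces a choice: either y = 3 or x = 4

Modular obstruction: writing x = 2x', every remaining term of the linear equation is divisible by 2, so the left side is ≡ 0 (mod 2); but the right side 3 ≡ 1 (mod 2). No integers can satisfy it.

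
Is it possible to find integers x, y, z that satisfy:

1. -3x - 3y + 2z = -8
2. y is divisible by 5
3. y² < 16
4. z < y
Yes

Take x = 2, y = 0, z = -1. Substituting into each constraint:
  (1) -3(2) - 3(0) + 2(-1) = -8 ✓
  (2) 0 = 5 × 0, remainder 0 ✓
  (3) y² = (0)² = 0, and 0 < 16 ✓
  (4) -1 < 0 ✓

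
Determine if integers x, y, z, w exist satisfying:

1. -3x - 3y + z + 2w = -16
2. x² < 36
Yes

Take x = 0, y = 0, z = -16, w = 0. Substituting into each constraint:
  (1) -3(0) - 3(0) + (-16) + 2(0) = -16 ✓
  (2) x² = (0)² = 0, and 0 < 36 ✓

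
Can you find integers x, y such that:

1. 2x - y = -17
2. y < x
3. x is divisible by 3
Yes

Take x = -18, y = -19. Substituting into each constraint:
  (1) 2(-18) + 19 = -17 ✓
  (2) -19 < -18 ✓
  (3) -18 = 3 × -6, remainder 0 ✓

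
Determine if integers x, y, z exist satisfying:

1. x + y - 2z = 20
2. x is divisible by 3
Yes

Take x = 0, y = 20, z = 0. Substituting into each constraint:
  (1) 0 + 20 - 2(0) = 20 ✓
  (2) 0 = 3 × 0, remainder 0 ✓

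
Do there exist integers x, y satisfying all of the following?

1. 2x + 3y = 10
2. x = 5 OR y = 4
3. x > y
Yes

Take x = 5, y = 0. Substituting into each constraint:
  (1) 2(5) + 3(0) = 10 ✓
  (2) x = 5, target 5 ✓ (first branch holds)
  (3) 5 > 0 ✓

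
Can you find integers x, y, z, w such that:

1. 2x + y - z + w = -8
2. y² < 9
Yes

Take x = 0, y = 0, z = 0, w = -8. Substituting into each constraint:
  (1) 2(0) + 0 + 0 + (-8) = -8 ✓
  (2) y² = (0)² = 0, and 0 < 9 ✓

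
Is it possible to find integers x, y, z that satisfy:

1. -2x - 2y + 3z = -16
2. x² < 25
Yes

Take x = 0, y = 2, z = -4. Substituting into each constraint:
  (1) -2(0) - 2(2) + 3(-4) = -16 ✓
  (2) x² = (0)² = 0, and 0 < 25 ✓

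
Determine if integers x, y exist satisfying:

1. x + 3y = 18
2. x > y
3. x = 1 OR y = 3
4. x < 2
No

A contradictory subset is {x + 3y = 18, x > y, x < 2}. No integer assignment can satisfy these jointly:

  - x + 3y = 18: is a linear equation tying the variables together
  - x > y: bounds one variable relative to another variable
  - x < 2: bounds one variable relative to a constant

Propagating the comparison: y < x and x ≤ 1 give y ≤ 0. Range argument: with x ∈ [−∞, 1], y ∈ [−∞, 0], the left side of the equation is at most 1, but the right side is 18 > 1. No integer solution exists.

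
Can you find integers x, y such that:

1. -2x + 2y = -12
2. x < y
No

The full constraint system is jointly infeasible over the integers. Each constraint and what it forces:

  - -2x + 2y = -12: is a linear equation tying the variables together
  - x < y: bounds one variable relative to another variable

From the equation, x − y = 6, i.e. y − x = -6; but y > x requires y − x ≥ 1. Contradiction.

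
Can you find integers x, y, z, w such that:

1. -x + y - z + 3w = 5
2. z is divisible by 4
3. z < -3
Yes

Take x = -1, y = 0, z = -4, w = 0. Substituting into each constraint:
  (1) 1 + 0 + 4 + 3(0) = 5 ✓
  (2) -4 = 4 × -1, remainder 0 ✓
  (3) -4 < -3 ✓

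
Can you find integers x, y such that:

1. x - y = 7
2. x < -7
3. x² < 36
No

A contradictory subset is {x < -7, x² < 36}. No integer assignment can satisfy these jointly:

  - x < -7: bounds one variable relative to a constant
  - x² < 36: restricts x to |x| ≤ 5

Direct contradiction: the bounds on x require x ≥ -5 and x ≤ -8 simultaneously, which is empty.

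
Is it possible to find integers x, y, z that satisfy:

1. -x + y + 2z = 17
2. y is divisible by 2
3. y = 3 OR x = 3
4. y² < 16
Yes

Take x = 3, y = 0, z = 10. Substituting into each constraint:
  (1) (-3) + 0 + 2(10) = 17 ✓
  (2) 0 = 2 × 0, remainder 0 ✓
  (3) x = 3, target 3 ✓ (second branch holds)
  (4) y² = (0)² = 0, and 0 < 16 ✓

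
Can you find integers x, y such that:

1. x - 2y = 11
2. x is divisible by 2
No

The full constraint system is jointly infeasible over the integers. Each constraint and what it forces:

  - x - 2y = 11: is a linear equation tying the variables together
  - x is divisible by 2: restricts x to multiples of 2

Modular obstruction: writing x = 2x', every remaining term of the linear equation is divisible by 2, so the left side is ≡ 0 (mod 2); but the right side 11 ≡ 1 (mod 2). No integers can satisfy it.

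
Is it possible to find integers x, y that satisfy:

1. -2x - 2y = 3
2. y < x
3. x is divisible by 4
No

Even the single constraint (-2x - 2y = 3) is infeasible over the integers.

  - -2x - 2y = 3: every term on the left is divisible by 2, so the LHS ≡ 0 (mod 2), but the RHS 3 is not — no integer solution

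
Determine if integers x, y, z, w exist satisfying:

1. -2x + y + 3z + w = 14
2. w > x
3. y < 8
Yes

Take x = 2, y = 0, z = 5, w = 3. Substituting into each constraint:
  (1) -2(2) + 0 + 3(5) + 3 = 14 ✓
  (2) 3 > 2 ✓
  (3) 0 < 8 ✓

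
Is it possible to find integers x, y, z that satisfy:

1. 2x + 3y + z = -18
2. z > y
Yes

Take x = -10, y = 0, z = 2. Substituting into each constraint:
  (1) 2(-10) + 3(0) + 2 = -18 ✓
  (2) 2 > 0 ✓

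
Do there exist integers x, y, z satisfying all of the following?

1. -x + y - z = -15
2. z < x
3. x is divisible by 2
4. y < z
Yes

Take x = 0, y = -16, z = -1. Substituting into each constraint:
  (1) 0 + (-16) + 1 = -15 ✓
  (2) -1 < 0 ✓
  (3) 0 = 2 × 0, remainder 0 ✓
  (4) -16 < -1 ✓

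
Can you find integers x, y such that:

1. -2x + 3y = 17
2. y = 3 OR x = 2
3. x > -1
Yes

Take x = 2, y = 7. Substituting into each constraint:
  (1) -2(2) + 3(7) = 17 ✓
  (2) x = 2, target 2 ✓ (second branch holds)
  (3) 2 > -1 ✓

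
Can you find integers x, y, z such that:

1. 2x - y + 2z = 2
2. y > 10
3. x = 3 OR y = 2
Yes

Take x = 3, y = 12, z = 4. Substituting into each constraint:
  (1) 2(3) + (-12) + 2(4) = 2 ✓
  (2) 12 > 10 ✓
  (3) x = 3, target 3 ✓ (first branch holds)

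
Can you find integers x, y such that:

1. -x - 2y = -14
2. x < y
Yes

Take x = 0, y = 7. Substituting into each constraint:
  (1) 0 - 2(7) = -14 ✓
  (2) 0 < 7 ✓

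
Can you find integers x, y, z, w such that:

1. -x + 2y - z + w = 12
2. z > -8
Yes

Take x = -12, y = 0, z = 0, w = 0. Substituting into each constraint:
  (1) 12 + 2(0) + 0 + 0 = 12 ✓
  (2) 0 > -8 ✓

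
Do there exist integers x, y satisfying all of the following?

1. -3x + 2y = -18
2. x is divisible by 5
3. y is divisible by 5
No

The full constraint system is jointly infeasible over the integers. Each constraint and what it forces:

  - -3x + 2y = -18: is a linear equation tying the variables together
  - x is divisible by 5: restricts x to multiples of 5
  - y is divisible by 5: restricts y to multiples of 5

Modular obstruction: writing x = 5x' and writing y = 5y', every remaining term of the linear equation is divisible by 5, so the left side is ≡ 0 (mod 5); but the right side -18 ≡ 2 (mod 5). No integers can satisfy it.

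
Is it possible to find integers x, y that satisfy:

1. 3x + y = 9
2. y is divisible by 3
Yes

Take x = 3, y = 0. Substituting into each constraint:
  (1) 3(3) + 0 = 9 ✓
  (2) 0 = 3 × 0, remainder 0 ✓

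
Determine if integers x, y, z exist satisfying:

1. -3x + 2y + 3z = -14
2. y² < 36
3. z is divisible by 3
Yes

Take x = 6, y = 2, z = 0. Substituting into each constraint:
  (1) -3(6) + 2(2) + 3(0) = -14 ✓
  (2) y² = (2)² = 4, and 4 < 36 ✓
  (3) 0 = 3 × 0, remainder 0 ✓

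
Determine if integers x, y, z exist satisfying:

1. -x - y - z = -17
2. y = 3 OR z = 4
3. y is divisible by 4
Yes

Take x = 13, y = 0, z = 4. Substituting into each constraint:
  (1) (-13) + 0 + (-4) = -17 ✓
  (2) z = 4, target 4 ✓ (second branch holds)
  (3) 0 = 4 × 0, remainder 0 ✓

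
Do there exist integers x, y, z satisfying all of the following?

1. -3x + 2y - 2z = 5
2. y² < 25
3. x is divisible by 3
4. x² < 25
Yes

Take x = -3, y = -1, z = 1. Substituting into each constraint:
  (1) -3(-3) + 2(-1) - 2(1) = 5 ✓
  (2) y² = (-1)² = 1, and 1 < 25 ✓
  (3) -3 = 3 × -1, remainder 0 ✓
  (4) x² = (-3)² = 9, and 9 < 25 ✓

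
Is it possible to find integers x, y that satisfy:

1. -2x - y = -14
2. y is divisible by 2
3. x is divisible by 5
Yes

Take x = 0, y = 14. Substituting into each constraint:
  (1) -2(0) + (-14) = -14 ✓
  (2) 14 = 2 × 7, remainder 0 ✓
  (3) 0 = 5 × 0, remainder 0 ✓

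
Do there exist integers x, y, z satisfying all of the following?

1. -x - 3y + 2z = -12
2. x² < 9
Yes

Take x = 0, y = 4, z = 0. Substituting into each constraint:
  (1) 0 - 3(4) + 2(0) = -12 ✓
  (2) x² = (0)² = 0, and 0 < 9 ✓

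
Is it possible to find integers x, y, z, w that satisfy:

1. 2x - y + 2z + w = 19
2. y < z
Yes

Take x = 8, y = 1, z = 2, w = 0. Substituting into each constraint:
  (1) 2(8) + (-1) + 2(2) + 0 = 19 ✓
  (2) 1 < 2 ✓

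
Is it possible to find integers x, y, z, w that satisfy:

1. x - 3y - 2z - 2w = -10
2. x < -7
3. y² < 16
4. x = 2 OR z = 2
Yes

Take x = -9, y = -1, z = 2, w = 0. Substituting into each constraint:
  (1) (-9) - 3(-1) - 2(2) - 2(0) = -10 ✓
  (2) -9 < -7 ✓
  (3) y² = (-1)² = 1, and 1 < 16 ✓
  (4) z = 2, target 2 ✓ (second branch holds)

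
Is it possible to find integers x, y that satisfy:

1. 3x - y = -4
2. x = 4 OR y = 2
Yes

Take x = 4, y = 16. Substituting into each constraint:
  (1) 3(4) + (-16) = -4 ✓
  (2) x = 4, target 4 ✓ (first branch holds)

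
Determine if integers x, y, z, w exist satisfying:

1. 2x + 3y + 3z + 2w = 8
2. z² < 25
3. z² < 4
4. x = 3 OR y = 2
Yes

Take x = 1, y = 2, z = 0, w = 0. Substituting into each constraint:
  (1) 2(1) + 3(2) + 3(0) + 2(0) = 8 ✓
  (2) z² = (0)² = 0, and 0 < 25 ✓
  (3) z² = (0)² = 0, and 0 < 4 ✓
  (4) y = 2, target 2 ✓ (second branch holds)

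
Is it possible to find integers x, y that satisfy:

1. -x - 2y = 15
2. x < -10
Yes

Take x = -11, y = -2. Substituting into each constraint:
  (1) 11 - 2(-2) = 15 ✓
  (2) -11 < -10 ✓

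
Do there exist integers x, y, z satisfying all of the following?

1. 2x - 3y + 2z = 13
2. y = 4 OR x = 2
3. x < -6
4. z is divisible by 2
No

A contradictory subset is {2x - 3y + 2z = 13, y = 4 OR x = 2, x < -6}. No integer assignment can satisfy these jointly:

  - 2x - 3y + 2z = 13: is a linear equation tying the variables together
  - y = 4 OR x = 2: forces a choice: either y = 4 or x = 2
  - x < -6: bounds one variable relative to a constant

Split on the disjunction (y = 4 OR x = 2):
  • If y = 4: with y = 4, every remaining term of the linear equation is divisible by 2, so the left side is ≡ 0 (mod 2); but the right side 25 ≡ 1 (mod 2). No integers can satisfy it.
  • If x = 2: this contradicts the bound x ≤ -7.
Both branches are infeasible, so the system has no integer solution.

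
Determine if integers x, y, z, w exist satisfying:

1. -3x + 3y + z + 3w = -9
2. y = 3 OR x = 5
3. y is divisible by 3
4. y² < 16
Yes

Take x = 6, y = 3, z = 0, w = 0. Substituting into each constraint:
  (1) -3(6) + 3(3) + 0 + 3(0) = -9 ✓
  (2) y = 3, target 3 ✓ (first branch holds)
  (3) 3 = 3 × 1, remainder 0 ✓
  (4) y² = (3)² = 9, and 9 < 16 ✓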